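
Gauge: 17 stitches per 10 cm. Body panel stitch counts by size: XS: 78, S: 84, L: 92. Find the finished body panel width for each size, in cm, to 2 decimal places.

XS 45.88 cm; S 49.41 cm; L 54.12 cm.

17/10 = 1.7 sts per cm.
XS: 78 / 1.7 = 45.882 → 45.88 cm.
S: 84 / 1.7 = 49.412 → 49.41 cm.
L: 92 / 1.7 = 54.118 → 54.12 cm.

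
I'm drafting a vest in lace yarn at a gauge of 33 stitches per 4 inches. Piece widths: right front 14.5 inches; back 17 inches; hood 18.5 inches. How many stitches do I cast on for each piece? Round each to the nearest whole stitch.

Rate = 33/4 = 8.25 sts per in.
right front: 14.5 × 8.25 = 119.62 → 120.
back: 17 × 8.25 = 140.25 → 140.
hood: 18.5 × 8.25 = 152.62 → 153.

right front 120; back 140; hood 153.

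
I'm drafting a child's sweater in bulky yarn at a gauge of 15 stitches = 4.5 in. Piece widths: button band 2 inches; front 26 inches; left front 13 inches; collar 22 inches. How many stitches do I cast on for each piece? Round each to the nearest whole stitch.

Rate = 15/4.5 = 3.333 sts per in.
button band: 2 × 3.333 = 6.67 → 7.
front: 26 × 3.333 = 86.67 → 87.
left front: 13 × 3.333 = 43.33 → 43.
collar: 22 × 3.333 = 73.33 → 73.

button band 7; front 87; left front 43; collar 73.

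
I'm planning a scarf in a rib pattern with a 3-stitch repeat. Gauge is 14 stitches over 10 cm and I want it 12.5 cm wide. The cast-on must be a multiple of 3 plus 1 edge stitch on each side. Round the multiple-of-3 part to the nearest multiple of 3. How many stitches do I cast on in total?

14 / 10 = 1.4 sts per cm.
12.5 × 1.4 = 17.50 sts.
Less 2 edge sts → 15.50 for the repeat.
Nearest multiple of 3: 15.
Add back 2 edge sts → 17.

Cast on 17 stitches.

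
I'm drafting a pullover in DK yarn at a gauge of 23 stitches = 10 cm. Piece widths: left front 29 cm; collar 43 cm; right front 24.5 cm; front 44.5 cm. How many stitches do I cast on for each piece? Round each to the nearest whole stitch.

left front 67; collar 99; right front 56; front 102.

Rate = 23/10 = 2.3 sts per cm.
left front: 29 × 2.3 = 66.70 → 67.
collar: 43 × 2.3 = 98.90 → 99.
right front: 24.5 × 2.3 = 56.35 → 56.
front: 44.5 × 2.3 = 102.35 → 102.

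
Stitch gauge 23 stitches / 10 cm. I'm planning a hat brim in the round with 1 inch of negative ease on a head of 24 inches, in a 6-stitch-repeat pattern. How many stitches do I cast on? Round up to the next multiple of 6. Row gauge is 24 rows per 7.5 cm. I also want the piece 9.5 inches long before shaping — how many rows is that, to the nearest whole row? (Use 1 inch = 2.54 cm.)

Cast on 138 stitches; work 77 rows.

Finished = 24 − 1 = 23 inches.
23 inches × 2.54 = 58.42 cm.
23/10 = 2.3 sts per cm; 58.42 × 2.3 = 134.37 sts.
Next multiple of 6 → 138.
9.5 inches = 24.13 cm; × 3.2 = 77.22 → 77 rows.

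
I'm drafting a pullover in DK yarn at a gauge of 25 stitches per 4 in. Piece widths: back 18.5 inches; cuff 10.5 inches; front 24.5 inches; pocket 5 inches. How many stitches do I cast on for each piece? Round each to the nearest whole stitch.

back 116; cuff 66; front 153; pocket 31.

Rate = 25/4 = 6.25 sts per in.
back: 18.5 × 6.25 = 115.62 → 116.
cuff: 10.5 × 6.25 = 65.62 → 66.
front: 24.5 × 6.25 = 153.12 → 153.
pocket: 5 × 6.25 = 31.25 → 31.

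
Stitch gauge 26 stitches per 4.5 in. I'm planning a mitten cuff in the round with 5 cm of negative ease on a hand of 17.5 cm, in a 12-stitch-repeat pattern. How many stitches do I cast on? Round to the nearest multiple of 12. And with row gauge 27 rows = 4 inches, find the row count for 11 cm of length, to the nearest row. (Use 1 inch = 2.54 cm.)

Finished = 17.5 − 5 = 12.5 cm.
12.5 cm × 1/2.54 = 4.92 inches.
26/4.5 = 5.778 sts per in; 4.92 × 5.778 = 28.43 sts.
Nearest multiple of 12 → 24.
11 cm = 4.33 inches; × 6.75 = 29.23 → 29 rows.

Cast on 24 stitches; work 29 rows.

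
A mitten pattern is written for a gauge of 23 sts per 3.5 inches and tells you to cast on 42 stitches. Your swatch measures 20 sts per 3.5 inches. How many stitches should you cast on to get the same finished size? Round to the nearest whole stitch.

CO 37 sts.

Scale factor = 20 / 23 = 0.870.
42 × 20 / 23 = 36.52 sts.
→ 37 sts.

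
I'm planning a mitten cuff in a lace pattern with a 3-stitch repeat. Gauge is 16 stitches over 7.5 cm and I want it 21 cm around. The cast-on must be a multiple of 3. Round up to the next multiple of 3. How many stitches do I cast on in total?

16 / 7.5 = 2.133 sts per cm.
21 × 2.133 = 44.80 sts.
Next multiple of 3: 45.

Cast on 45 stitches.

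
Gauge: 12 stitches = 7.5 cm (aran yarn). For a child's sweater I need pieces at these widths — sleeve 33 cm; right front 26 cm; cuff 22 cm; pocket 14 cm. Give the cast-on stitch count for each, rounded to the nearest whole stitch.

sleeve 53; right front 42; cuff 35; pocket 22.

Rate = 12/7.5 = 1.6 sts per cm.
sleeve: 33 × 1.6 = 52.80 → 53.
right front: 26 × 1.6 = 41.60 → 42.
cuff: 22 × 1.6 = 35.20 → 35.
pocket: 14 × 1.6 = 22.40 → 22.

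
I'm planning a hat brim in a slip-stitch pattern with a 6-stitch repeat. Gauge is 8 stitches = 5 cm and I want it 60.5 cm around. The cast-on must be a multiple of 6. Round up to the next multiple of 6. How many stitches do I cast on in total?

Cast on 102 stitches.

8 / 5 = 1.6 sts per cm.
60.5 × 1.6 = 96.80 sts.
Next multiple of 6: 102.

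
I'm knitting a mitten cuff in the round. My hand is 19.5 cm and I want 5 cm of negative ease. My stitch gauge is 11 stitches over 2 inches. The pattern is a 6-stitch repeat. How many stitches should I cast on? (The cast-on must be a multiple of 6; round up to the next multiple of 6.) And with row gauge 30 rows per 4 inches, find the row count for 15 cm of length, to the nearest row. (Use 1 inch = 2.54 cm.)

Finished = 19.5 − 5 = 14.5 cm.
14.5 cm × 1/2.54 = 5.71 inches.
11/2 = 5.5 sts per in; 5.71 × 5.5 = 31.40 sts.
Next multiple of 6 → 36.
15 cm = 5.91 inches; × 7.5 = 44.29 → 44 rows.

Cast on 36 stitches; work 44 rows.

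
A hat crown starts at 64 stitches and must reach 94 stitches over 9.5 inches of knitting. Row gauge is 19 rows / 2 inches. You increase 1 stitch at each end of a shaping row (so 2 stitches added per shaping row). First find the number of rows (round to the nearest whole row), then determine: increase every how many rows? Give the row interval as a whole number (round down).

Rows = 9.5 × 9.5 = 90.2 → 90 rows.
Stitches to add: 30 → 15 shaping rows (at 2 st each).
90 / 15 = 6.00 → every 6 rows.

Increase every 6th row.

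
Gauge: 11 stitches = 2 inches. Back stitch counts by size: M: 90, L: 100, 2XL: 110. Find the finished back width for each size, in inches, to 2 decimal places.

11/2 = 5.5 sts per in.
M: 90 / 5.5 = 16.364 → 16.36 in.
L: 100 / 5.5 = 18.182 → 18.18 in.
2XL: 110 / 5.5 = 20.000 → 20.00 in.

M 16.36 inches; L 18.18 inches; 2XL 20.00 inches.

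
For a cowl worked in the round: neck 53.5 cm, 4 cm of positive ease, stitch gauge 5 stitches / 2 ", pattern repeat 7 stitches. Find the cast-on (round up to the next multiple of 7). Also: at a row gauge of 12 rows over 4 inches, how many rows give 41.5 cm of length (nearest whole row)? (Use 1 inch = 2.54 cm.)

Finished = 53.5 + 4 = 57.5 cm.
57.5 cm × 1/2.54 = 22.64 inches.
5/2 = 2.5 sts per in; 22.64 × 2.5 = 56.59 sts.
Next multiple of 7 → 63.
41.5 cm = 16.34 inches; × 3 = 49.02 → 49 rows.

Cast on 63 stitches; work 49 rows.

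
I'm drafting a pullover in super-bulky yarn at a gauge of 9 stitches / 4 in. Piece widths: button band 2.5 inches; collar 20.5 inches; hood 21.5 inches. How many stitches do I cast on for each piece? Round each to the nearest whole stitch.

button band 6; collar 46; hood 48.

Rate = 9/4 = 2.25 sts per in.
button band: 2.5 × 2.25 = 5.62 → 6.
collar: 20.5 × 2.25 = 46.12 → 46.
hood: 21.5 × 2.25 = 48.38 → 48.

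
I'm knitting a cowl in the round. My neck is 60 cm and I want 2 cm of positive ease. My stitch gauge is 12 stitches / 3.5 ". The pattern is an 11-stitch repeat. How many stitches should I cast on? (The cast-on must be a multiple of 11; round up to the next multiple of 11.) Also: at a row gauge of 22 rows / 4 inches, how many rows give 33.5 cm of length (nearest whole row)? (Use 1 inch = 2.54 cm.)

Finished = 60 + 2 = 62 cm.
62 cm × 1/2.54 = 24.41 inches.
12/3.5 = 3.429 sts per in; 24.41 × 3.429 = 83.69 sts.
Next multiple of 11 → 88.
33.5 cm = 13.19 inches; × 5.5 = 72.54 → 73 rows.

Cast on 88 stitches; work 73 rows.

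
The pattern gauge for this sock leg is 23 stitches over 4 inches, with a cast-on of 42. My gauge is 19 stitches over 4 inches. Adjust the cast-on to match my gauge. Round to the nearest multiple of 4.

36 stitches.

Scale factor = 19 / 23 = 0.826.
42 × 19 / 23 = 34.70 sts.
→ 36 sts.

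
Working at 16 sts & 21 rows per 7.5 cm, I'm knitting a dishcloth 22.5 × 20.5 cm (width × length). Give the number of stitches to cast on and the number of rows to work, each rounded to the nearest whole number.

Cast on 48 stitches and work 57 rows.

Stitch gauge = 16/7.5 = 2.133 sts/cm; 22.5 × 2.133 = 48.00 → 48 sts.
Row gauge = 21/7.5 = 2.8 rows/cm; 20.5 × 2.8 = 57.40 → 57 rows.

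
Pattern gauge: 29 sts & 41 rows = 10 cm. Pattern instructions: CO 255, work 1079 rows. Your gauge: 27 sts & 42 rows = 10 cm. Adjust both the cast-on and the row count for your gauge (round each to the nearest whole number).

Stitches: 255 × 27/29 = 237.41 → 237.
Rows: 1079 × 42/41 = 1105.32 → 1105.

Cast on 237 stitches; work 1105 rows.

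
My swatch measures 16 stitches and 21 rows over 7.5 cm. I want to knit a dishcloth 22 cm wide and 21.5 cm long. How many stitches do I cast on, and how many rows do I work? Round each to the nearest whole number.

Cast on 47 stitches and work 60 rows.

Stitch gauge = 16/7.5 = 2.133 sts/cm; 22 × 2.133 = 46.93 → 47 sts.
Row gauge = 21/7.5 = 2.8 rows/cm; 21.5 × 2.8 = 60.20 → 60 rows.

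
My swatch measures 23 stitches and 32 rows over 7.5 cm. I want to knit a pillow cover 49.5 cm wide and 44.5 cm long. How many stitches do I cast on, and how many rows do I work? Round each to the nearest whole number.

Stitch gauge = 23/7.5 = 3.067 sts/cm; 49.5 × 3.067 = 151.80 → 152 sts.
Row gauge = 32/7.5 = 4.267 rows/cm; 44.5 × 4.267 = 189.87 → 190 rows.

Cast on 152 stitches and work 190 rows.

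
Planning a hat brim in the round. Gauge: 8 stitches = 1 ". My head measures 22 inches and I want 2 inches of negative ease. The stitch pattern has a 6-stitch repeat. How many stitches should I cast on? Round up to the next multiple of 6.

Finished = 22 − 2 = 20 inches.
8 / 1 = 8 sts/in.
20 × 8 = 160.00 sts.
Next multiple of 6: 162.

Cast on 162 stitches.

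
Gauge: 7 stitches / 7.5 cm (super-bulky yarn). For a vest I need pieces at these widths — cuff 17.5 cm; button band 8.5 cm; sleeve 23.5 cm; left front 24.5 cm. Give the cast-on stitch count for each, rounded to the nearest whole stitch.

Rate = 7/7.5 = 0.933 sts per cm.
cuff: 17.5 × 0.933 = 16.33 → 16.
button band: 8.5 × 0.933 = 7.93 → 8.
sleeve: 23.5 × 0.933 = 21.93 → 22.
left front: 24.5 × 0.933 = 22.87 → 23.

cuff 16; button band 8; sleeve 22; left front 23.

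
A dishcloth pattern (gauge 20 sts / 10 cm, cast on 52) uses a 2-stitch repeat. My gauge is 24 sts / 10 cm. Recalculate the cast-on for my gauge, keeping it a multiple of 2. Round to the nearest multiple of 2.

52 × 24 / 20 = 62.40.
Nearest multiple of 2: 62.

CO 62 sts.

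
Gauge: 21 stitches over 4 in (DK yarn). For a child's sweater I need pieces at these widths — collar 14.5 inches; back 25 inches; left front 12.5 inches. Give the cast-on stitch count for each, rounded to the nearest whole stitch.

collar 76; back 131; left front 66.

Rate = 21/4 = 5.25 sts per in.
collar: 14.5 × 5.25 = 76.12 → 76.
back: 25 × 5.25 = 131.25 → 131.
left front: 12.5 × 5.25 = 65.62 → 66.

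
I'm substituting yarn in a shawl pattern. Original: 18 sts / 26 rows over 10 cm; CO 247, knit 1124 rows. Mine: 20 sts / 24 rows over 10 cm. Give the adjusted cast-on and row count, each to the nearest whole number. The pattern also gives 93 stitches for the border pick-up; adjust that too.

Stitches: 247 × 20/18 = 274.44 → 274.
Rows: 1124 × 24/26 = 1037.54 → 1038.
border pick-up: 93 × 20/18 = 103.33 → 103.

Cast on 274 stitches; work 1038 rows; border pick-up 103 stitches.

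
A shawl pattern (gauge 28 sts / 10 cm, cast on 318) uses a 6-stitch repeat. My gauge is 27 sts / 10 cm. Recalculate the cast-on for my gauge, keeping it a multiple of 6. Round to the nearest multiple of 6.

318 × 27 / 28 = 306.64.
Nearest multiple of 6: 306.

306 stitches.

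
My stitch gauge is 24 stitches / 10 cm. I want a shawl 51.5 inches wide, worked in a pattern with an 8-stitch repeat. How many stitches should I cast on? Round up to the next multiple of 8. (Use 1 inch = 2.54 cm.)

51.5 in = 51.5 × 2.54 = 130.81 cm.
24 / 10 = 2.4 sts/cm.
130.81 × 2.4 = 313.94 sts.
→ 320.

Cast on 320 stitches.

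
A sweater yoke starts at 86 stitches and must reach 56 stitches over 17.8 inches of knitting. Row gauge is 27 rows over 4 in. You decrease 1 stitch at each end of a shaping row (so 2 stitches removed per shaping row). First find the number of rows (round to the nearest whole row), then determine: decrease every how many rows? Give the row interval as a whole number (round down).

Decrease every 8th row.

Rows = 17.8 × 6.75 = 120.2 → 120 rows.
Stitches to remove: 30 → 15 shaping rows (at 2 st each).
120 / 15 = 8.00 → every 8 rows.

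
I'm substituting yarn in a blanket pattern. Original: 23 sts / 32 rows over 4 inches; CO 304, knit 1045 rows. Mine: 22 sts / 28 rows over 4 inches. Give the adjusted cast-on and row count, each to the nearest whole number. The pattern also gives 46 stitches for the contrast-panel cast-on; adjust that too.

Cast on 291 stitches; work 914 rows; contrast-panel cast-on 44 stitches.

Stitches: 304 × 22/23 = 290.78 → 291.
Rows: 1045 × 28/32 = 914.38 → 914.
contrast-panel cast-on: 46 × 22/23 = 44.00 → 44.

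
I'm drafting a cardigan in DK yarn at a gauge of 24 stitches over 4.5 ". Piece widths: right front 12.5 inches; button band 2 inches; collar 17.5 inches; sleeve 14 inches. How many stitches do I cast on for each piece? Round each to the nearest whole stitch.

Rate = 24/4.5 = 5.333 sts per in.
right front: 12.5 × 5.333 = 66.67 → 67.
button band: 2 × 5.333 = 10.67 → 11.
collar: 17.5 × 5.333 = 93.33 → 93.
sleeve: 14 × 5.333 = 74.67 → 75.

right front 67; button band 11; collar 93; sleeve 75.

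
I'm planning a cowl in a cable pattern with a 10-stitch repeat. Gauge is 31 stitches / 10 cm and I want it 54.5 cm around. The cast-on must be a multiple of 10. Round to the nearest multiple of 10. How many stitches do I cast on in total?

31 / 10 = 3.1 sts per cm.
54.5 × 3.1 = 168.95 sts.
Nearest multiple of 10: 170.

CO 170 sts.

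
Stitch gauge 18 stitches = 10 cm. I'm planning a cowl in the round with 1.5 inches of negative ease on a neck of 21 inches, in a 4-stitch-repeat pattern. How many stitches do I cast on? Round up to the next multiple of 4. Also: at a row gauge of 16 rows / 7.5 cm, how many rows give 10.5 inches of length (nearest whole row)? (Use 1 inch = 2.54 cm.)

Cast on 92 stitches; work 57 rows.

Finished = 21 − 1.5 = 19.5 inches.
19.5 inches × 2.54 = 49.53 cm.
18/10 = 1.8 sts per cm; 49.53 × 1.8 = 89.15 sts.
Next multiple of 4 → 92.
10.5 inches = 26.67 cm; × 2.133 = 56.90 → 57 rows.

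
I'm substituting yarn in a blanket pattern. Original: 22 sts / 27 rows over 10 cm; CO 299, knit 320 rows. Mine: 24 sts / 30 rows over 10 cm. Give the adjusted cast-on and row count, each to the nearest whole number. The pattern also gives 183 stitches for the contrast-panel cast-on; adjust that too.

Stitches: 299 × 24/22 = 326.18 → 326.
Rows: 320 × 30/27 = 355.56 → 356.
contrast-panel cast-on: 183 × 24/22 = 199.64 → 200.

Cast on 326 stitches; work 356 rows; contrast-panel cast-on 200 stitches.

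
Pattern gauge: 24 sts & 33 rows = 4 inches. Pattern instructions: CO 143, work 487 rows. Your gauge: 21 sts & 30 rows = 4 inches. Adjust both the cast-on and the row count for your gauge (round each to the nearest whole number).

Cast on 125 stitches; work 443 rows.

Stitches: 143 × 21/24 = 125.12 → 125.
Rows: 487 × 30/33 = 442.73 → 443.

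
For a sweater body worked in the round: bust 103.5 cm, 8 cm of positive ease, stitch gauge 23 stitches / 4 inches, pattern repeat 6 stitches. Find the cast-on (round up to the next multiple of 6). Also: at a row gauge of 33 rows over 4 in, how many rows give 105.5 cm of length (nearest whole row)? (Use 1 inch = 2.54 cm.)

Finished = 103.5 + 8 = 111.5 cm.
111.5 cm × 1/2.54 = 43.90 inches.
23/4 = 5.75 sts per in; 43.90 × 5.75 = 252.41 sts.
Next multiple of 6 → 258.
105.5 cm = 41.54 inches; × 8.25 = 342.67 → 343 rows.

Cast on 258 stitches; work 343 rows.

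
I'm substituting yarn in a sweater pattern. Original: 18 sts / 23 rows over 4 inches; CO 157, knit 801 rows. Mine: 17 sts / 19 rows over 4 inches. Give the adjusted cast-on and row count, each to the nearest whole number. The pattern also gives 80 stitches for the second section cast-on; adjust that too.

Cast on 148 stitches; work 662 rows; second section cast-on 76 stitches.

Stitches: 157 × 17/18 = 148.28 → 148.
Rows: 801 × 19/23 = 661.70 → 662.
second section cast-on: 80 × 17/18 = 75.56 → 76.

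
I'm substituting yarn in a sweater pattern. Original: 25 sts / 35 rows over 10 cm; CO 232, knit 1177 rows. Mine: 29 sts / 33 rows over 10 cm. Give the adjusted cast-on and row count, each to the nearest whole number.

Cast on 269 stitches; work 1110 rows.

Stitches: 232 × 29/25 = 269.12 → 269.
Rows: 1177 × 33/35 = 1109.74 → 1110.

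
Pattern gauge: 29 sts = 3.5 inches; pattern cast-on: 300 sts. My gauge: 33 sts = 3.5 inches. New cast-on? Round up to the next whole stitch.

Cast on 342 stitches.

Scale factor = 33 / 29 = 1.138.
300 × 33 / 29 = 341.38 sts.
→ 342 sts.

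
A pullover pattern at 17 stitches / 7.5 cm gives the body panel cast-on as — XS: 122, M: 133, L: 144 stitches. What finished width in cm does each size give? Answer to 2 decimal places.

XS 53.82 cm; M 58.68 cm; L 63.53 cm.

17/7.5 = 2.267 sts per cm.
XS: 122 / 2.267 = 53.824 → 53.82 cm.
M: 133 / 2.267 = 58.676 → 58.68 cm.
L: 144 / 2.267 = 63.529 → 63.53 cm.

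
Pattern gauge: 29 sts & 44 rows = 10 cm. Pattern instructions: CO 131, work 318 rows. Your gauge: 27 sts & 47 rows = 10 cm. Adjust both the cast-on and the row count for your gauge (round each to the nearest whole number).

Cast on 122 stitches; work 340 rows.

Stitches: 131 × 27/29 = 121.97 → 122.
Rows: 318 × 47/44 = 339.68 → 340.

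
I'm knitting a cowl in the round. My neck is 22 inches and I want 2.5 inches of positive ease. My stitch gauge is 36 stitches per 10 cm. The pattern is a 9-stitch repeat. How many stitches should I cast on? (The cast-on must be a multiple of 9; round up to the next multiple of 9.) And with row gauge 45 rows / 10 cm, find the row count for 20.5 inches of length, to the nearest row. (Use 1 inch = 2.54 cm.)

Cast on 225 stitches; work 234 rows.

Finished = 22 + 2.5 = 24.5 inches.
24.5 inches × 2.54 = 62.23 cm.
36/10 = 3.6 sts per cm; 62.23 × 3.6 = 224.03 sts.
Next multiple of 9 → 225.
20.5 inches = 52.07 cm; × 4.5 = 234.31 → 234 rows.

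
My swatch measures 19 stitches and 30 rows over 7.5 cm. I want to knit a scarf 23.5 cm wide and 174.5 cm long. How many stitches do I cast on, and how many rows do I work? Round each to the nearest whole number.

Stitch gauge = 19/7.5 = 2.533 sts/cm; 23.5 × 2.533 = 59.53 → 60 sts.
Row gauge = 30/7.5 = 4 rows/cm; 174.5 × 4 = 698.00 → 698 rows.

Cast on 60 stitches and work 698 rows.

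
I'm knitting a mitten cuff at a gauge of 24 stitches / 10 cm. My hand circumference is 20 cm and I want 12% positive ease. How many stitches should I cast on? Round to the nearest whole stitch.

Finished = 20 × 1.12 = 22.40 cm.
24 / 10 = 2.4 sts per cm.
22.40 × 2.4 = 53.76 sts.
→ 54 sts.

CO 54 sts.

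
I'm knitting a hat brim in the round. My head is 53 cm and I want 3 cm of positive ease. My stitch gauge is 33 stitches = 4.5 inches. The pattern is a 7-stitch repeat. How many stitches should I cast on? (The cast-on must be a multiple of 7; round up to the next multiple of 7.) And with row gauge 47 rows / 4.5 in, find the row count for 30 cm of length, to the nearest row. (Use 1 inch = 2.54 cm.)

Cast on 168 stitches; work 123 rows.

Finished = 53 + 3 = 56 cm.
56 cm × 1/2.54 = 22.05 inches.
33/4.5 = 7.333 sts per in; 22.05 × 7.333 = 161.68 sts.
Next multiple of 7 → 168.
30 cm = 11.81 inches; × 10.444 = 123.36 → 123 rows.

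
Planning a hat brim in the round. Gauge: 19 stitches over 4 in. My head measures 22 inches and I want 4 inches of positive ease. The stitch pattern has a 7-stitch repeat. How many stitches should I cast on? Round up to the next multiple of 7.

Finished = 22 + 4 = 26 inches.
19 / 4 = 4.75 sts/in.
26 × 4.75 = 123.50 sts.
Next multiple of 7: 126.

CO 126 sts.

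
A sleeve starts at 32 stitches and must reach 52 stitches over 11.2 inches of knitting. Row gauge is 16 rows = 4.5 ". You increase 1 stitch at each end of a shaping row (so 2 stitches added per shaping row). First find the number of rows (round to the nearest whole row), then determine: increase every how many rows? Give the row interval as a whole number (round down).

Increase every 4th row.

Rows = 11.2 × 3.556 = 39.8 → 40 rows.
Stitches to add: 20 → 10 shaping rows (at 2 st each).
40 / 10 = 4.00 → every 4 rows.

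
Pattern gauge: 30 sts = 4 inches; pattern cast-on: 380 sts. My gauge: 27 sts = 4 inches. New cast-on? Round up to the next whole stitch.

Scale factor = 27 / 30 = 0.900.
380 × 27 / 30 = 342.00 sts.

Cast on 342 stitches.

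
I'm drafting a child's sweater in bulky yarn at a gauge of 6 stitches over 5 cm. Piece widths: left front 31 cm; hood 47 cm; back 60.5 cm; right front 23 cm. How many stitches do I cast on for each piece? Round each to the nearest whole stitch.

Rate = 6/5 = 1.2 sts per cm.
left front: 31 × 1.2 = 37.20 → 37.
hood: 47 × 1.2 = 56.40 → 56.
back: 60.5 × 1.2 = 72.60 → 73.
right front: 23 × 1.2 = 27.60 → 28.

left front 37; hood 56; back 73; right front 28.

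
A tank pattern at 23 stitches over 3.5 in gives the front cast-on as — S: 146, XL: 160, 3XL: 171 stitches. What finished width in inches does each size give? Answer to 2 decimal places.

S 22.22 inches; XL 24.35 inches; 3XL 26.02 inches.

23/3.5 = 6.571 sts per in.
S: 146 / 6.571 = 22.217 → 22.22 in.
XL: 160 / 6.571 = 24.348 → 24.35 in.
3XL: 171 / 6.571 = 26.022 → 26.02 in.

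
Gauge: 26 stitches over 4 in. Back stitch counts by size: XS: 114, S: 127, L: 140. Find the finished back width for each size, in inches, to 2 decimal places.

26/4 = 6.5 sts per in.
XS: 114 / 6.5 = 17.538 → 17.54 in.
S: 127 / 6.5 = 19.538 → 19.54 in.
L: 140 / 6.5 = 21.538 → 21.54 in.

XS 17.54 inches; S 19.54 inches; L 21.54 inches.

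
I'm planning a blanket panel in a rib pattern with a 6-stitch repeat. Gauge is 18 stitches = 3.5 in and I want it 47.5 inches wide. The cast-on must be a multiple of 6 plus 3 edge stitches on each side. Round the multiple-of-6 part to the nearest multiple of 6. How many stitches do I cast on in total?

18 / 3.5 = 5.143 sts per inch.
47.5 × 5.143 = 244.29 sts.
Less 6 edge sts → 238.29 for the repeat.
Nearest multiple of 6: 240.
Add back 6 edge sts → 246.

CO 246 sts.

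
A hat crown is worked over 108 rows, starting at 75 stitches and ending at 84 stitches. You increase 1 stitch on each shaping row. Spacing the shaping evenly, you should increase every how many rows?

Stitches to add: |84 − 75| = 9.
Shaping rows needed: 9 / 1 = 9.
108 rows / 9 = every 12 rows.

Increase every 12th row.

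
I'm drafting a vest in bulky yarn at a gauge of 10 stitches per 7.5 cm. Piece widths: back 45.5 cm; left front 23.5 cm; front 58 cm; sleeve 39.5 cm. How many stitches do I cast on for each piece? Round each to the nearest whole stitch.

Rate = 10/7.5 = 1.333 sts per cm.
back: 45.5 × 1.333 = 60.67 → 61.
left front: 23.5 × 1.333 = 31.33 → 31.
front: 58 × 1.333 = 77.33 → 77.
sleeve: 39.5 × 1.333 = 52.67 → 53.

back 61; left front 31; front 77; sleeve 53.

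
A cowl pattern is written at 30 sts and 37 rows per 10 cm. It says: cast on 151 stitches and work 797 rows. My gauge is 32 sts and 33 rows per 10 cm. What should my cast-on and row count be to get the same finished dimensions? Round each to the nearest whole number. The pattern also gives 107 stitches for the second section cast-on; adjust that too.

Cast on 161 stitches; work 711 rows; second section cast-on 114 stitches.

Stitches: 151 × 32/30 = 161.07 → 161.
Rows: 797 × 33/37 = 710.84 → 711.
second section cast-on: 107 × 32/30 = 114.13 → 114.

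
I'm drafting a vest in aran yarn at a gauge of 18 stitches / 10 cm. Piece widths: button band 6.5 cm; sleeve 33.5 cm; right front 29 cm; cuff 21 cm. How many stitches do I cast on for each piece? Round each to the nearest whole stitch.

Rate = 18/10 = 1.8 sts per cm.
button band: 6.5 × 1.8 = 11.70 → 12.
sleeve: 33.5 × 1.8 = 60.30 → 60.
right front: 29 × 1.8 = 52.20 → 52.
cuff: 21 × 1.8 = 37.80 → 38.

button band 12; sleeve 60; right front 52; cuff 38.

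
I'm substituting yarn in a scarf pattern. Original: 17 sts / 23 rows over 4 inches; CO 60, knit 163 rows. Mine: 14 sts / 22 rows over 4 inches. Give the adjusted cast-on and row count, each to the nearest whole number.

Cast on 49 stitches; work 156 rows.

Stitches: 60 × 14/17 = 49.41 → 49.
Rows: 163 × 22/23 = 155.91 → 156.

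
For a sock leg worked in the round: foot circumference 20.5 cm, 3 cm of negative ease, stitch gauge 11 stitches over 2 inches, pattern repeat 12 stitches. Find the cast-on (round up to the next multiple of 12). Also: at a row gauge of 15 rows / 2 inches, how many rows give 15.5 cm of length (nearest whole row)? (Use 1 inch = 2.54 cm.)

Cast on 48 stitches; work 46 rows.

Finished = 20.5 − 3 = 17.5 cm.
17.5 cm × 1/2.54 = 6.89 inches.
11/2 = 5.5 sts per in; 6.89 × 5.5 = 37.89 sts.
Next multiple of 12 → 48.
15.5 cm = 6.10 inches; × 7.5 = 45.77 → 46 rows.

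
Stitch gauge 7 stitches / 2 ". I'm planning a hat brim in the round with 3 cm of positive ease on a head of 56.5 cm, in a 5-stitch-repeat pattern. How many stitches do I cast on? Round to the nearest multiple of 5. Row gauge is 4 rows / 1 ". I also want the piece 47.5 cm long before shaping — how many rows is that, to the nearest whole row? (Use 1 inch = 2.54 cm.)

Finished = 56.5 + 3 = 59.5 cm.
59.5 cm × 1/2.54 = 23.43 inches.
7/2 = 3.5 sts per in; 23.43 × 3.5 = 81.99 sts.
Nearest multiple of 5 → 80.
47.5 cm = 18.70 inches; × 4 = 74.80 → 75 rows.

Cast on 80 stitches; work 75 rows.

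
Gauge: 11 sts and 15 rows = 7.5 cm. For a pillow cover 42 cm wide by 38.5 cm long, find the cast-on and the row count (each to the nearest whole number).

Stitch gauge = 11/7.5 = 1.467 sts/cm; 42 × 1.467 = 61.60 → 62 sts.
Row gauge = 15/7.5 = 2 rows/cm; 38.5 × 2 = 77.00 → 77 rows.

Cast on 62 stitches and work 77 rows.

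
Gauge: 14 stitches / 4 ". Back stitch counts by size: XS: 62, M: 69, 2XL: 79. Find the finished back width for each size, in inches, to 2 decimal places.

14/4 = 3.5 sts per in.
XS: 62 / 3.5 = 17.714 → 17.71 in.
M: 69 / 3.5 = 19.714 → 19.71 in.
2XL: 79 / 3.5 = 22.571 → 22.57 in.

XS 17.71 inches; M 19.71 inches; 2XL 22.57 inches.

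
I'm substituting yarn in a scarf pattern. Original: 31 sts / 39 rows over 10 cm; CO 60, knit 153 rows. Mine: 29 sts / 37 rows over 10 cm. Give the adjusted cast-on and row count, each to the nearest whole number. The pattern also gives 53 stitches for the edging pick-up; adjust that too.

Stitches: 60 × 29/31 = 56.13 → 56.
Rows: 153 × 37/39 = 145.15 → 145.
edging pick-up: 53 × 29/31 = 49.58 → 50.

Cast on 56 stitches; work 145 rows; edging pick-up 50 stitches.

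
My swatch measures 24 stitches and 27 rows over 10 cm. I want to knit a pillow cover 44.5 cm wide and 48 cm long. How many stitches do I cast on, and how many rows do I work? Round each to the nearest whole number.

Stitch gauge = 24/10 = 2.4 sts/cm; 44.5 × 2.4 = 106.80 → 107 sts.
Row gauge = 27/10 = 2.7 rows/cm; 48 × 2.7 = 129.60 → 130 rows.

Cast on 107 stitches and work 130 rows.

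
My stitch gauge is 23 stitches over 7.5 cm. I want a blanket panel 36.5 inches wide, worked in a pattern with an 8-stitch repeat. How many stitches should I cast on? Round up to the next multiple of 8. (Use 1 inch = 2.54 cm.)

Cast on 288 stitches.

36.5 in = 36.5 × 2.54 = 92.71 cm.
23 / 7.5 = 3.067 sts/cm.
92.71 × 3.067 = 284.31 sts.
→ 288.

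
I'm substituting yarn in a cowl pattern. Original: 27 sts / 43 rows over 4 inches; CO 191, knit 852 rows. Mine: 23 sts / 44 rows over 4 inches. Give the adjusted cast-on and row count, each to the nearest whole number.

Cast on 163 stitches; work 872 rows.

Stitches: 191 × 23/27 = 162.70 → 163.
Rows: 852 × 44/43 = 871.81 → 872.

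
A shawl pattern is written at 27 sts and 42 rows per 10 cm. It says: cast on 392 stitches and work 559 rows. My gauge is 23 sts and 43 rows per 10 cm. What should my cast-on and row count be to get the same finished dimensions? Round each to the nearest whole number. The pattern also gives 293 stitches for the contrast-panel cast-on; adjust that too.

Stitches: 392 × 23/27 = 333.93 → 334.
Rows: 559 × 43/42 = 572.31 → 572.
contrast-panel cast-on: 293 × 23/27 = 249.59 → 250.

Cast on 334 stitches; work 572 rows; contrast-panel cast-on 250 stitches.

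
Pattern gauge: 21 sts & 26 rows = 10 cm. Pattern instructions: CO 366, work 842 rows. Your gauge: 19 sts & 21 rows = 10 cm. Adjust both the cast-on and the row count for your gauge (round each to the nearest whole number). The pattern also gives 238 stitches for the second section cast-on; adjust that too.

Stitches: 366 × 19/21 = 331.14 → 331.
Rows: 842 × 21/26 = 680.08 → 680.
second section cast-on: 238 × 19/21 = 215.33 → 215.

Cast on 331 stitches; work 680 rows; second section cast-on 215 stitches.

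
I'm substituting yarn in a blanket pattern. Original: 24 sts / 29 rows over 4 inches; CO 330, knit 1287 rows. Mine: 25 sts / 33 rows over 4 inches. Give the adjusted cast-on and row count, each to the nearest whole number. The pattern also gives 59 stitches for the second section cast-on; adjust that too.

Cast on 344 stitches; work 1465 rows; second section cast-on 61 stitches.

Stitches: 330 × 25/24 = 343.75 → 344.
Rows: 1287 × 33/29 = 1464.52 → 1465.
second section cast-on: 59 × 25/24 = 61.46 → 61.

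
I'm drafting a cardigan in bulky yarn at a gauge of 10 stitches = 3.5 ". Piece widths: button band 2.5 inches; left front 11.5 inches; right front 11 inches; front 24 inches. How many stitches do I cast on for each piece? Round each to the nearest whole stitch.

button band 7; left front 33; right front 31; front 69.

Rate = 10/3.5 = 2.857 sts per in.
button band: 2.5 × 2.857 = 7.14 → 7.
left front: 11.5 × 2.857 = 32.86 → 33.
right front: 11 × 2.857 = 31.43 → 31.
front: 24 × 2.857 = 68.57 → 69.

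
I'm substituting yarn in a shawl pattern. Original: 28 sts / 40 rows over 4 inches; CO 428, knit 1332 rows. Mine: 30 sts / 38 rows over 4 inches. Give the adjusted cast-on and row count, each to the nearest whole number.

Cast on 459 stitches; work 1265 rows.

Stitches: 428 × 30/28 = 458.57 → 459.
Rows: 1332 × 38/40 = 1265.40 → 1265.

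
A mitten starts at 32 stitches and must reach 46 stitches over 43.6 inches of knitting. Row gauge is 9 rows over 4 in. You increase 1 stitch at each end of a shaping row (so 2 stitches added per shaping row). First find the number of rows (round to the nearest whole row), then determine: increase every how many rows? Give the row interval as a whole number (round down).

Rows = 43.6 × 2.25 = 98.1 → 98 rows.
Stitches to add: 14 → 7 shaping rows (at 2 st each).
98 / 7 = 14.00 → every 14 rows.

Increase every 14th row.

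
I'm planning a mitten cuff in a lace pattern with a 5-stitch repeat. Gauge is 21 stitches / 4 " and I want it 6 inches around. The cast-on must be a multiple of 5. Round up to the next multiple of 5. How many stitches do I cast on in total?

35 stitches.

21 / 4 = 5.25 sts per inch.
6 × 5.25 = 31.50 sts.
Next multiple of 5: 35.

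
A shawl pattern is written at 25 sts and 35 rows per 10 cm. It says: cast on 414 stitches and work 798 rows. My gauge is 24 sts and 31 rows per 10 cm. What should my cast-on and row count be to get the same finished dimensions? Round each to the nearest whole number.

Stitches: 414 × 24/25 = 397.44 → 397.
Rows: 798 × 31/35 = 706.80 → 707.

Cast on 397 stitches; work 707 rows.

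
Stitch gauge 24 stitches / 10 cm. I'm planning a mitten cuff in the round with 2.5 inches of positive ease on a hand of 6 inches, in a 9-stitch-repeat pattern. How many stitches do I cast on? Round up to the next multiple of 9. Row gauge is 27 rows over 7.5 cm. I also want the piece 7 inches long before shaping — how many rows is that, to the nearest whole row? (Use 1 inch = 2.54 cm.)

Cast on 54 stitches; work 64 rows.

Finished = 6 + 2.5 = 8.5 inches.
8.5 inches × 2.54 = 21.59 cm.
24/10 = 2.4 sts per cm; 21.59 × 2.4 = 51.82 sts.
Next multiple of 9 → 54.
7 inches = 17.78 cm; × 3.6 = 64.01 → 64 rows.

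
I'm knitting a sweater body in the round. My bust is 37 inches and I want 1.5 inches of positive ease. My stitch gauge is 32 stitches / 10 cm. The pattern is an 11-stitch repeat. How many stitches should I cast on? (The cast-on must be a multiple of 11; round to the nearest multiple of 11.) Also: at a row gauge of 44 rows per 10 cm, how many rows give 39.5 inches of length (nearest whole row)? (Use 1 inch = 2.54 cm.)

Cast on 308 stitches; work 441 rows.

Finished = 37 + 1.5 = 38.5 inches.
38.5 inches × 2.54 = 97.79 cm.
32/10 = 3.2 sts per cm; 97.79 × 3.2 = 312.93 sts.
Nearest multiple of 11 → 308.
39.5 inches = 100.33 cm; × 4.4 = 441.45 → 441 rows.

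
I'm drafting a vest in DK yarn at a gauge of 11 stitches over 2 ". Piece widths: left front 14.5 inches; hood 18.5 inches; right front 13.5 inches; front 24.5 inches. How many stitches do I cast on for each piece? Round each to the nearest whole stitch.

left front 80; hood 102; right front 74; front 135.

Rate = 11/2 = 5.5 sts per in.
left front: 14.5 × 5.5 = 79.75 → 80.
hood: 18.5 × 5.5 = 101.75 → 102.
right front: 13.5 × 5.5 = 74.25 → 74.
front: 24.5 × 5.5 = 134.75 → 135.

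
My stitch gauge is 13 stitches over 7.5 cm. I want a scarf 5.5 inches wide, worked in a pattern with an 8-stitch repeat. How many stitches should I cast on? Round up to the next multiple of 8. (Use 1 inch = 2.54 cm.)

32 stitches.

5.5 in = 5.5 × 2.54 = 13.97 cm.
13 / 7.5 = 1.733 sts/cm.
13.97 × 1.733 = 24.21 sts.
→ 32.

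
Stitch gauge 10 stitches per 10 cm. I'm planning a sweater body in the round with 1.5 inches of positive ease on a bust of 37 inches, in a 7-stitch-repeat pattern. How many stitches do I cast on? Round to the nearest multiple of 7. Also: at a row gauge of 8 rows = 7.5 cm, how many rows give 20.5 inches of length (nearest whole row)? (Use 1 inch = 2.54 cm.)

Cast on 98 stitches; work 56 rows.

Finished = 37 + 1.5 = 38.5 inches.
38.5 inches × 2.54 = 97.79 cm.
10/10 = 1 sts per cm; 97.79 × 1 = 97.79 sts.
Nearest multiple of 7 → 98.
20.5 inches = 52.07 cm; × 1.067 = 55.54 → 56 rows.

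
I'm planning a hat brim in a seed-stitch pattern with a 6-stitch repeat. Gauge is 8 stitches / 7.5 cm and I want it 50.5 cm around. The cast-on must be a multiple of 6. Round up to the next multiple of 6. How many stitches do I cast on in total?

54 stitches.

8 / 7.5 = 1.067 sts per cm.
50.5 × 1.067 = 53.87 sts.
Next multiple of 6: 54.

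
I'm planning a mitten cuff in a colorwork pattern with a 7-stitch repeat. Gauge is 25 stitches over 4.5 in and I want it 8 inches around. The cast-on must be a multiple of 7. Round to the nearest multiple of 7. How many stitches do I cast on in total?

42 stitches.

25 / 4.5 = 5.556 sts per inch.
8 × 5.556 = 44.44 sts.
Nearest multiple of 7: 42.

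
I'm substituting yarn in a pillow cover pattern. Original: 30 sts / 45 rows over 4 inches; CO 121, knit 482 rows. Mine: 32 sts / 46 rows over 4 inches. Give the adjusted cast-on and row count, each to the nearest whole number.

Cast on 129 stitches; work 493 rows.

Stitches: 121 × 32/30 = 129.07 → 129.
Rows: 482 × 46/45 = 492.71 → 493.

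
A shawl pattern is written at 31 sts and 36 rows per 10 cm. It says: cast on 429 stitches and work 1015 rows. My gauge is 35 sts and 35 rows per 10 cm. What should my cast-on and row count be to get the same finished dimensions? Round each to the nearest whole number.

Cast on 484 stitches; work 987 rows.

Stitches: 429 × 35/31 = 484.35 → 484.
Rows: 1015 × 35/36 = 986.81 → 987.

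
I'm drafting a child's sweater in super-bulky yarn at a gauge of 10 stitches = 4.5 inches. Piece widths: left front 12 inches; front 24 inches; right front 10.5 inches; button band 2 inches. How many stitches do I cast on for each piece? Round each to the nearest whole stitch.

left front 27; front 53; right front 23; button band 4.

Rate = 10/4.5 = 2.222 sts per in.
left front: 12 × 2.222 = 26.67 → 27.
front: 24 × 2.222 = 53.33 → 53.
right front: 10.5 × 2.222 = 23.33 → 23.
button band: 2 × 2.222 = 4.44 → 4.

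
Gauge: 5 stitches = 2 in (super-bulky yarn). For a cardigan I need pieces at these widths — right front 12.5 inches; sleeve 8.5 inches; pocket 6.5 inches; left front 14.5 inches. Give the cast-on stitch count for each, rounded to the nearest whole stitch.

Rate = 5/2 = 2.5 sts per in.
right front: 12.5 × 2.5 = 31.25 → 31.
sleeve: 8.5 × 2.5 = 21.25 → 21.
pocket: 6.5 × 2.5 = 16.25 → 16.
left front: 14.5 × 2.5 = 36.25 → 36.

right front 31; sleeve 21; pocket 16; left front 36.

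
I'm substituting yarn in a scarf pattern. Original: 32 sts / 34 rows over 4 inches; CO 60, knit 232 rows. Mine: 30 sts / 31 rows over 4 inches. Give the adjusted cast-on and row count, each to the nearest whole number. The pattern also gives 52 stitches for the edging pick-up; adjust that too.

Cast on 56 stitches; work 212 rows; edging pick-up 49 stitches.

Stitches: 60 × 30/32 = 56.25 → 56.
Rows: 232 × 31/34 = 211.53 → 212.
edging pick-up: 52 × 30/32 = 48.75 → 49.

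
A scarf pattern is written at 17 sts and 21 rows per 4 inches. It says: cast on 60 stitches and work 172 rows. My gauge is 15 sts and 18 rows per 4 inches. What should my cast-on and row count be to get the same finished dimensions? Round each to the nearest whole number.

Cast on 53 stitches; work 147 rows.

Stitches: 60 × 15/17 = 52.94 → 53.
Rows: 172 × 18/21 = 147.43 → 147.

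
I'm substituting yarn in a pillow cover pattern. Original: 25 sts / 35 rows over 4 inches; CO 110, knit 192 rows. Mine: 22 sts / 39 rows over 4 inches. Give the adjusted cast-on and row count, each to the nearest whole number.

Cast on 97 stitches; work 214 rows.

Stitches: 110 × 22/25 = 96.80 → 97.
Rows: 192 × 39/35 = 213.94 → 214.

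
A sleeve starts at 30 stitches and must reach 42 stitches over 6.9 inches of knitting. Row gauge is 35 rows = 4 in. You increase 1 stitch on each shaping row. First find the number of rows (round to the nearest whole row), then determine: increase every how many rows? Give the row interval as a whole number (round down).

Rows = 6.9 × 8.75 = 60.4 → 60 rows.
Stitches to add: 12 → 12 shaping rows (at 1 st each).
60 / 12 = 5.00 → every 5 rows.

Increase every 5th row.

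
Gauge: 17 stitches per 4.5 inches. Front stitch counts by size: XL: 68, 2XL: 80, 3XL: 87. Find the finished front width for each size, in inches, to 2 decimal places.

XL 18.00 inches; 2XL 21.18 inches; 3XL 23.03 inches.

17/4.5 = 3.778 sts per in.
XL: 68 / 3.778 = 18.000 → 18.00 in.
2XL: 80 / 3.778 = 21.176 → 21.18 in.
3XL: 87 / 3.778 = 23.029 → 23.03 in.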